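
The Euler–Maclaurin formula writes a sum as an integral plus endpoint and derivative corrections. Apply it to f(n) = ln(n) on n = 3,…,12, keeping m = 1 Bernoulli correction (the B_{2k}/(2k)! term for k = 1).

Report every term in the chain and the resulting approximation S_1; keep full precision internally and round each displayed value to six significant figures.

The integral term ∫_3^12 ln(x) dx = 17.5230.
½[f(3) + f(12)] = ½[1.09861 + 2.48491] = 1.79176.
So far: 19.3148.
Order-1 term: 1/12 · (0.0833333 − 0.333333) = -0.0208333.

S_1 ≈ 19.2940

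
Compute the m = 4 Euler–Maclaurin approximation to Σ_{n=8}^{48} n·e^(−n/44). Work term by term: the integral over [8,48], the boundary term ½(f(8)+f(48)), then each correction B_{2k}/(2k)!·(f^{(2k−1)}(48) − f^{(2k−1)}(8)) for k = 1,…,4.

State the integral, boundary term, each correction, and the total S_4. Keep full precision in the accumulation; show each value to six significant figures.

Integral: ∫_8^48 x·e^(−x/44) dx = 547.859.
Boundary: ½(f(8) + f(48)) = ½(6.67002 + 16.1237) = 11.3969.
So far: 559.256.
Correction k=1: B_{2}/2! · (f^{(1)}(48) − f^{(1)}(8)) = 1/12 · (-0.0305374 − 0.682161) = -0.0593916.
After k=1: 559.197.
Correction k=2: B_{4}/4! · (f^{(3)}(48) − f^{(3)}(8)) = −1/720 · (0.000331242 − 0.00121367) = 1.22560e-06.
After k=2: 559.197.
Correction k=3: B_{6}/6! · (f^{(5)}(48) − f^{(5)}(8)) = 1/30240 · (3.50340e-07 − 1.07179e-06) = -2.38575e-11.
After k=3: 559.197.
Correction k=4: B_{8}/8! · (f^{(7)}(48) − f^{(7)}(8)) = −1/1209600 · (2.73545e-10 − 7.83411e-10) = 4.21517e-16.

S_4 ≈ 559.197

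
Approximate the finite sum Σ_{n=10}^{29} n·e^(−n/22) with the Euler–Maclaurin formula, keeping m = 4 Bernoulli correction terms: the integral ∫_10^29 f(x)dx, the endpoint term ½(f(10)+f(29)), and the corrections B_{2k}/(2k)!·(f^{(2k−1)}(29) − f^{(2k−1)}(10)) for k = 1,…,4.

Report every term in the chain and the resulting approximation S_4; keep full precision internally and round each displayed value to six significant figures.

S_4 ≈ 153.601

∫_10^29 x·e^(−x/22) dx evaluates to 146.583.
Endpoint term: (f(10) + f(29))/2 = (6.34736 + 7.76102)/2 = 7.05419.
Running total after boundary: 153.637.
Order-1 term: 1/12 · (-0.0851523 − 0.346220) = -0.0359477.
Partial sum through k=1: 153.601.
Order-2 term: −1/720 · (0.000929939 − 0.00333821) = 3.34482e-06.
Partial sum through k=2: 153.601.
Order-3 term: 1/30240 · (4.20623e-06 − 1.23163e-05) = -2.68190e-10.
Partial sum through k=3: 153.601.
Order-4 term: −1/1209600 · (1.34113e-08 − 3.66435e-08) = 1.92065e-14.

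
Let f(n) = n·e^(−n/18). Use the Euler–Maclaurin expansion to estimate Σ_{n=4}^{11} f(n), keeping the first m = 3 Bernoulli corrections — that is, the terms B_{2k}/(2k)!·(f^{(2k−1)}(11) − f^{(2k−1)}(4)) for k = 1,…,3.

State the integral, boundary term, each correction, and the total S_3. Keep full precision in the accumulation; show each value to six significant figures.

S_3 ≈ 38.3301

∫_4^11 x·e^(−x/18) dx evaluates to 33.7778.
½[f(4) + f(11)] = ½[3.20295 + 5.97022] = 4.58659.
Integral + boundary = 38.3644.
k=1: B_{2}/(2)! × [f^{(1)}(11) − f^{(1)}(4)] = 1/12 × (0.211068 − 0.622796) = -0.0343106.
After k=1: 38.3301.
k=2: B_{4}/(4)! × [f^{(3)}(11) − f^{(3)}(4)] = −1/720 × (0.00400174 − 0.00686503) = 3.97680e-06.
After k=2: 38.3301.
k=3: B_{6}/(6)! × [f^{(5)}(11) − f^{(5)}(4)] = 1/30240 × (2.26915e-05 − 3.64440e-05) = -4.54780e-10.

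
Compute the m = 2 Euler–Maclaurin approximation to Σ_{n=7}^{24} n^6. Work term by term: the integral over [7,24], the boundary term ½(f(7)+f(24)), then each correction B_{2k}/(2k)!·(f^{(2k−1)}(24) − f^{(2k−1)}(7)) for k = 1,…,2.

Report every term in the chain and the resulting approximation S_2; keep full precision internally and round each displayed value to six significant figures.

∫_7^24 x^6 dx evaluates to 6.55093e+08.
Boundary: ½(f(7) + f(24)) = ½(117649 + 1.91103e+08) = 9.56103e+07.
Integral + boundary = 7.50703e+08.
k=1: B_{2}/(2)! × [f^{(1)}(24) − f^{(1)}(7)] = 1/12 × (4.77757e+07 − 100842) = 3.97291e+06.
Partial sum through k=1: 7.54676e+08.
k=2: B_{4}/(4)! × [f^{(3)}(24) − f^{(3)}(7)] = −1/720 × (1.65888e+06 − 41160.0) = -2246.83.

S_2 ≈ 7.54674e+08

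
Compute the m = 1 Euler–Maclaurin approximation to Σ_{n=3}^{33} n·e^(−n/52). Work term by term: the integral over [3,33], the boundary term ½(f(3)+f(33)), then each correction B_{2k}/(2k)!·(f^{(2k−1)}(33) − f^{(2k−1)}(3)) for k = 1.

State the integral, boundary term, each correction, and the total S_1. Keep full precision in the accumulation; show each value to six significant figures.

∫_3^33 x·e^(−x/52) dx evaluates to 356.453.
Endpoint term: (f(3) + f(33))/2 = (2.83182 + 17.4946)/2 = 10.1632.
Running total after boundary: 366.617.
Correction k=1: B_{2}/2! · (f^{(1)}(33) − f^{(1)}(3)) = 1/12 · (0.193705 − 0.889482) = -0.0579815.

S_1 ≈ 366.559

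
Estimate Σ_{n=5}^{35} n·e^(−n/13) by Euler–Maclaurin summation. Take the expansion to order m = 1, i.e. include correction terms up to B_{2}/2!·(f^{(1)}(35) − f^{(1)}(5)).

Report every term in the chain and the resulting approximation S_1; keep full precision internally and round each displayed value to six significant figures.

The integral term ∫_5^35 x·e^(−x/13) dx = 117.027.
Boundary: ½(f(5) + f(35)) = ½(3.40356 + 2.37036) = 2.88696.
Running total after boundary: 119.914.
Order-1 term: 1/12 · (-0.114611 − 0.418900) = -0.0444592.

S_1 ≈ 119.869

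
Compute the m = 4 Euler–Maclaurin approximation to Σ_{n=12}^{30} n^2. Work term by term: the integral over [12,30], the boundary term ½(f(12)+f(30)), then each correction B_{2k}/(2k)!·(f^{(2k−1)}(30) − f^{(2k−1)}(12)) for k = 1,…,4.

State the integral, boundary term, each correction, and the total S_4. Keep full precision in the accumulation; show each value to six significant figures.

The integral term ∫_12^30 x^2 dx = 8424.00.
Endpoint term: (f(12) + f(30))/2 = (144.000 + 900.000)/2 = 522.000.
Running total after boundary: 8946.00.
k=1: B_{2}/(2)! × [f^{(1)}(30) − f^{(1)}(12)] = 1/12 × (60.0000 − 24.0000) = 3.00000.
Partial sum through k=1: 8949.00.
k=2: B_{4}/(4)! × [f^{(3)}(30) − f^{(3)}(12)] = −1/720 × (0.00000 − 0.00000) = 0.00000.
Partial sum through k=2: 8949.00.
k=3: B_{6}/(6)! × [f^{(5)}(30) − f^{(5)}(12)] = 1/30240 × (0.00000 − 0.00000) = 0.00000.
Partial sum through k=3: 8949.00.
k=4: B_{8}/(8)! × [f^{(7)}(30) − f^{(7)}(12)] = −1/1209600 × (0.00000 − 0.00000) = 0.00000.

S_4 ≈ 8949.00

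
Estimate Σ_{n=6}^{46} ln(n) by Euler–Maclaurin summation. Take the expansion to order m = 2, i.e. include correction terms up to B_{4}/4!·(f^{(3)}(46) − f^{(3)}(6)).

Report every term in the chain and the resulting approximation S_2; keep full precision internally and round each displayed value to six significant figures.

S_2 ≈ 128.165

The integral term ∫_6^46 ln(x) dx = 125.367.
½[f(6) + f(46)] = ½[1.79176 + 3.82864] = 2.81020.
Running total after boundary: 128.177.
k=1: B_{2}/(2)! × [f^{(1)}(46) − f^{(1)}(6)] = 1/12 × (0.0217391 − 0.166667) = -0.0120773.
Partial sum through k=1: 128.165.
k=2: B_{4}/(4)! × [f^{(3)}(46) − f^{(3)}(6)] = −1/720 × (2.05474e-05 − 0.00925926) = 1.28315e-05.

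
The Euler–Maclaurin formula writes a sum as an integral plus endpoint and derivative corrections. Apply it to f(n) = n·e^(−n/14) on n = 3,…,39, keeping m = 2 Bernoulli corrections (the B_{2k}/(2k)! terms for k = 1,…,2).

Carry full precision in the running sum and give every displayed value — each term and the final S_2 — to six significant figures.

S_2 ≈ 148.675

The integral term ∫_3^39 x·e^(−x/14) dx = 146.324.
Boundary: ½(f(3) + f(39)) = ½(2.42135 + 2.40572) = 2.41353.
So far: 148.737.
k=1: B_{2}/(2)! × [f^{(1)}(39) − f^{(1)}(3)] = 1/12 × (-0.110152 − 0.634164) = -0.0620263.
After k=1: 148.675.
k=2: B_{4}/(4)! × [f^{(3)}(39) − f^{(3)}(3)] = −1/720 × (6.74399e-05 − 0.0114714) = 1.58389e-05.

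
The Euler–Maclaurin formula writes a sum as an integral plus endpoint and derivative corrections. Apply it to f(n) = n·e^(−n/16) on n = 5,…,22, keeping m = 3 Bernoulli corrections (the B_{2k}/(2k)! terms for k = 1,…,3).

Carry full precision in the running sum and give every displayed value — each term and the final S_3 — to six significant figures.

Integral: ∫_5^22 x·e^(−x/16) dx = 92.0964.
Boundary: ½(f(5) + f(22)) = ½(3.65808 + 5.56247) = 4.61027.
Running total after boundary: 96.7067.
Order-1 term: 1/12 · (-0.0948148 − 0.502986) = -0.0498167.
After k=1: 96.6568.
Order-2 term: −1/720 · (0.00160494 − 0.00768054) = 8.43833e-06.
After k=2: 96.6568.
Order-3 term: 1/30240 · (1.39853e-05 − 5.23292e-05) = -1.26799e-09.

S_3 ≈ 96.6568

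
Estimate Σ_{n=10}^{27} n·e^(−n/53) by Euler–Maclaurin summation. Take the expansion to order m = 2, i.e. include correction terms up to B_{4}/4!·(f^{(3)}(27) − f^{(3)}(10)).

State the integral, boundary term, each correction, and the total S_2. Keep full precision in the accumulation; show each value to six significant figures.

S_2 ≈ 229.543

∫_10^27 x·e^(−x/53) dx evaluates to 217.323.
Endpoint term: (f(10) + f(27))/2 = (8.28052 + 16.2226)/2 = 12.2515.
Running total after boundary: 229.575.
Correction k=1: B_{2}/2! · (f^{(1)}(27) − f^{(1)}(10)) = 1/12 · (0.294750 − 0.671816) = -0.0314222.
Running total after k=1: 229.543.
Correction k=2: B_{4}/4! · (f^{(3)}(27) − f^{(3)}(10)) = −1/720 · (0.000532724 − 0.000828736) = 4.11129e-07.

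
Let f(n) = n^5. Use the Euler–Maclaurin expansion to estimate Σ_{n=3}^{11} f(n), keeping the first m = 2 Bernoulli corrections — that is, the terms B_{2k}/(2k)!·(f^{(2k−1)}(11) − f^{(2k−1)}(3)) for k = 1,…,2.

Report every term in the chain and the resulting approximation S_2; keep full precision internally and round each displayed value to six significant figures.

S_2 ≈ 381843

Integral: ∫_3^11 x^5 dx = 295139.
Boundary: ½(f(3) + f(11)) = ½(243.000 + 161051) = 80647.0.
Integral + boundary = 375786.
Order-1 term: 1/12 · (73205.0 − 405.000) = 6066.67.
After k=1: 381852.
Order-2 term: −1/720 · (7260.00 − 540.000) = -9.33333.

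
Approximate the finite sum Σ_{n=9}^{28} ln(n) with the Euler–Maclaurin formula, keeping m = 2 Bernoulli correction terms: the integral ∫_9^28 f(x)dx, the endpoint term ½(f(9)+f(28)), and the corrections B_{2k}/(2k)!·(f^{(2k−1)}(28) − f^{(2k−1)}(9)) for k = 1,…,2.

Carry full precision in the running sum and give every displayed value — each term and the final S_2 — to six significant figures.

The integral term ∫_9^28 ln(x) dx = 54.5267.
Boundary: ½(f(9) + f(28)) = ½(2.19722 + 3.33220) = 2.76471.
So far: 57.2914.
Correction k=1: B_{2}/2! · (f^{(1)}(28) − f^{(1)}(9)) = 1/12 · (0.0357143 − 0.111111) = -0.00628307.
Partial sum through k=1: 57.2851.
Correction k=2: B_{4}/4! · (f^{(3)}(28) − f^{(3)}(9)) = −1/720 · (9.11079e-05 − 0.00274348) = 3.68386e-06.

S_2 ≈ 57.2851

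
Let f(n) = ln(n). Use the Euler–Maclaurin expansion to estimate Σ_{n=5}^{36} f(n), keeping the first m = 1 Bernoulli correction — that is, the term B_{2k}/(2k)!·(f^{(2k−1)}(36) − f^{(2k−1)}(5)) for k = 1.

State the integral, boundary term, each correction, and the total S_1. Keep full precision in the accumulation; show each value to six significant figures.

S_1 ≈ 92.5416

∫_5^36 ln(x) dx evaluates to 89.9595.
½[f(5) + f(36)] = ½[1.60944 + 3.58352] = 2.59648.
So far: 92.5560.
Correction k=1: B_{2}/2! · (f^{(1)}(36) − f^{(1)}(5)) = 1/12 · (0.0277778 − 0.200000) = -0.0143519.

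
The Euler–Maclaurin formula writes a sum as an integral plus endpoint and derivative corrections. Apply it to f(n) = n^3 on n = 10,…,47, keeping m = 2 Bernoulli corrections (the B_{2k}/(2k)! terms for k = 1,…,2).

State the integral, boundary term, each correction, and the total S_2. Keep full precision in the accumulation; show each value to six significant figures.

S_2 ≈ 1.27036e+06

Integral: ∫_10^47 x^3 dx = 1.21742e+06.
Endpoint term: (f(10) + f(47))/2 = (1000.00 + 103823)/2 = 52411.5.
So far: 1.26983e+06.
Correction k=1: B_{2}/2! · (f^{(1)}(47) − f^{(1)}(10)) = 1/12 · (6627.00 − 300.000) = 527.250.
Partial sum through k=1: 1.27036e+06.
Correction k=2: B_{4}/4! · (f^{(3)}(47) − f^{(3)}(10)) = −1/720 · (6.00000 − 6.00000) = 0.00000.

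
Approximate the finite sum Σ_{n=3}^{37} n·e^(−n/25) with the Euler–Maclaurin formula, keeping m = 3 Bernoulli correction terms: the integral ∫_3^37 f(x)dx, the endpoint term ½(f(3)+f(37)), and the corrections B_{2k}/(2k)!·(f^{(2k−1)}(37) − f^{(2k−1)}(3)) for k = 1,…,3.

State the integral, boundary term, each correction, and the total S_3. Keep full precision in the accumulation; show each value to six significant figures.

S_3 ≈ 273.473

The integral term ∫_3^37 x·e^(−x/25) dx = 268.006.
Endpoint term: (f(3) + f(37))/2 = (2.66076 + 8.42259)/2 = 5.54168.
So far: 273.548.
k=1: B_{2}/(2)! × [f^{(1)}(37) − f^{(1)}(3)] = 1/12 × (-0.109266 − 0.780490) = -0.0741463.
Running total after k=1: 273.473.
k=2: B_{4}/(4)! × [f^{(3)}(37) − f^{(3)}(3)] = −1/720 × (0.000553615 − 0.00408693) = 4.90738e-06.
Running total after k=2: 273.473.
k=3: B_{6}/(6)! × [f^{(5)}(37) − f^{(5)}(3)] = 1/30240 × (2.05129e-06 − 1.10801e-05) = -2.98572e-10.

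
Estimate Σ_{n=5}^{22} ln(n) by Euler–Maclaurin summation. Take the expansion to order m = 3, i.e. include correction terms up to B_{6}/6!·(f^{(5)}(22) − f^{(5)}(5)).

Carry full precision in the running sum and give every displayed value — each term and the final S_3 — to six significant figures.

S_3 ≈ 45.2931

Integral: ∫_5^22 ln(x) dx = 42.9557.
½[f(5) + f(22)] = ½[1.60944 + 3.09104] = 2.35024.
Running total after boundary: 45.3060.
Order-1 term: 1/12 · (0.0454545 − 0.200000) = -0.0128788.
Partial sum through k=1: 45.2931.
Order-2 term: −1/720 · (0.000187829 − 0.0160000) = 2.19613e-05.
Partial sum through k=2: 45.2931.
Order-3 term: 1/30240 · (4.65691e-06 − 0.00768000) = -2.53814e-07.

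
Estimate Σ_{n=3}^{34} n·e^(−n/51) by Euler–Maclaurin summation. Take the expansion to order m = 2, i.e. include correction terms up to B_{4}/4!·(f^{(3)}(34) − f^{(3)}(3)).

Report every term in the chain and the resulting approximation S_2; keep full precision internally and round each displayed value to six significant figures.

The integral term ∫_3^34 x·e^(−x/51) dx = 371.009.
Endpoint term: (f(3) + f(34))/2 = (2.82862 + 17.4562)/2 = 10.1424.
Running total after boundary: 381.152.
Order-1 term: 1/12 · (0.171139 − 0.887410) = -0.0596892.
Partial sum through k=1: 381.092.
Order-2 term: −1/720 · (0.000460582 − 0.00106619) = 8.41120e-07.

S_2 ≈ 381.092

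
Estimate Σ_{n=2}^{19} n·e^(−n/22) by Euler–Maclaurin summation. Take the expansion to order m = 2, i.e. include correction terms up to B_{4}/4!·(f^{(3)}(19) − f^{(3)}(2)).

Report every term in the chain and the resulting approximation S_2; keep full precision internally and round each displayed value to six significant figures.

S_2 ≈ 106.665

∫_2^19 x·e^(−x/22) dx evaluates to 101.810.
Endpoint term: (f(2) + f(19))/2 = (1.82620 + 8.01090)/2 = 4.91855.
Integral + boundary = 106.729.
Order-1 term: 1/12 · (0.0574945 − 0.830092) = -0.0643831.
Running total after k=1: 106.665.
Order-2 term: −1/720 · (0.00186105 − 0.00548821) = 5.03772e-06.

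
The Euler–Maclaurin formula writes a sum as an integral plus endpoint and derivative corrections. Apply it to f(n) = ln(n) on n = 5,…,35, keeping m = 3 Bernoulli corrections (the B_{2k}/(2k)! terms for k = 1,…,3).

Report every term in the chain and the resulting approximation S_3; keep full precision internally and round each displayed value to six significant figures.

S_3 ≈ 88.9581

The integral term ∫_5^35 ln(x) dx = 86.3900.
½[f(5) + f(35)] = ½[1.60944 + 3.55535] = 2.58239.
So far: 88.9724.
k=1: B_{2}/(2)! × [f^{(1)}(35) − f^{(1)}(5)] = 1/12 × (0.0285714 − 0.200000) = -0.0142857.
Partial sum through k=1: 88.9581.
k=2: B_{4}/(4)! × [f^{(3)}(35) − f^{(3)}(5)] = −1/720 × (4.66472e-05 − 0.0160000) = 2.21574e-05.
Partial sum through k=2: 88.9581.
k=3: B_{6}/(6)! × [f^{(5)}(35) − f^{(5)}(5)] = 1/30240 × (4.56952e-07 − 0.00768000) = -2.53953e-07.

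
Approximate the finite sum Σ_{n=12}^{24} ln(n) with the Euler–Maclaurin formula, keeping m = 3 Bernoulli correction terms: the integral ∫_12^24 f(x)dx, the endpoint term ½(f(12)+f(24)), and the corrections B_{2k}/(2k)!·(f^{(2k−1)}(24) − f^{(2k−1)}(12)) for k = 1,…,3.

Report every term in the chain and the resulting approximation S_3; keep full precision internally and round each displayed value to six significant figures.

S_3 ≈ 37.2824

∫_12^24 ln(x) dx evaluates to 34.4544.
½[f(12) + f(24)] = ½[2.48491 + 3.17805] = 2.83148.
So far: 37.2859.
Order-1 term: 1/12 · (0.0416667 − 0.0833333) = -0.00347222.
Partial sum through k=1: 37.2824.
Order-2 term: −1/720 · (0.000144676 − 0.00115741) = 1.40657e-06.
Partial sum through k=2: 37.2824.
Order-3 term: 1/30240 · (3.01408e-06 − 9.64506e-05) = -3.08983e-09.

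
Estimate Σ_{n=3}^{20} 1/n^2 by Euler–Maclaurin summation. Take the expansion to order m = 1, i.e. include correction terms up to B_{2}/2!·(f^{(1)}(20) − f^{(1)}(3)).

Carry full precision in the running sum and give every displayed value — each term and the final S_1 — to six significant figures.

Integral: ∫_3^20 1/x^2 dx = 0.283333.
½[f(3) + f(20)] = ½[0.111111 + 0.00250000] = 0.0568056.
Integral + boundary = 0.340139.
Correction k=1: B_{2}/2! · (f^{(1)}(20) − f^{(1)}(3)) = 1/12 · (-0.000250000 − (-0.0740741)) = 0.00615201.

S_1 ≈ 0.346291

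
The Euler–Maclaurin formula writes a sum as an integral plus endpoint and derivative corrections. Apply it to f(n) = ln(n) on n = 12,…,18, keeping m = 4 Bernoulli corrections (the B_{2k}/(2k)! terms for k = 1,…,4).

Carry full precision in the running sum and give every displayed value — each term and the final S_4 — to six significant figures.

S_4 ≈ 18.8931

The integral term ∫_12^18 ln(x) dx = 16.2078.
Boundary: ½(f(12) + f(18)) = ½(2.48491 + 2.89037) = 2.68764.
Running total after boundary: 18.8955.
Correction k=1: B_{2}/2! · (f^{(1)}(18) − f^{(1)}(12)) = 1/12 · (0.0555556 − 0.0833333) = -0.00231481.
After k=1: 18.8931.
Correction k=2: B_{4}/4! · (f^{(3)}(18) − f^{(3)}(12)) = −1/720 · (0.000342936 − 0.00115741) = 1.13121e-06.
After k=2: 18.8931.
Correction k=3: B_{6}/6! · (f^{(5)}(18) − f^{(5)}(12)) = 1/30240 · (1.27013e-05 − 9.64506e-05) = -2.76949e-09.
After k=3: 18.8931.
Correction k=4: B_{8}/8! · (f^{(7)}(18) − f^{(7)}(12)) = −1/1209600 · (1.17605e-06 − 2.00939e-05) = 1.56397e-11.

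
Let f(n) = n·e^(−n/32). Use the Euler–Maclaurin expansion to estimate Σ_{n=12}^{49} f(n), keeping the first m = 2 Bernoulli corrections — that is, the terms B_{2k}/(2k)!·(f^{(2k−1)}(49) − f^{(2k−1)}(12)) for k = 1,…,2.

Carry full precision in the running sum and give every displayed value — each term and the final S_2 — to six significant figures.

S_2 ≈ 416.521

∫_12^49 x·e^(−x/32) dx evaluates to 407.144.
Endpoint term: (f(12) + f(49))/2 = (8.24747 + 10.5970)/2 = 9.42223.
So far: 416.566.
Order-1 term: 1/12 · (-0.114891 − 0.429556) = -0.0453706.
Running total after k=1: 416.521.
Order-2 term: −1/720 · (0.000310195 − 0.00176185) = 2.01619e-06.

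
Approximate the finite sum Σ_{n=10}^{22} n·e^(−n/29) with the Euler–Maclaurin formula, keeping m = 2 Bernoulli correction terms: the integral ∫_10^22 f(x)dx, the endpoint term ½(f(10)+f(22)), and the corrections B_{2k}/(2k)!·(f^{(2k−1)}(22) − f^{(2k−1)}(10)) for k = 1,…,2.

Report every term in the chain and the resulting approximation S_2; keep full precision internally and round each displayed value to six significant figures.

The integral term ∫_10^22 x·e^(−x/29) dx = 108.502.
Endpoint term: (f(10) + f(22))/2 = (7.08342 + 10.3029)/2 = 8.69314.
Integral + boundary = 117.195.
Order-1 term: 1/12 · (0.113041 − 0.464086) = -0.0292538.
After k=1: 117.166.
Order-2 term: −1/720 · (0.00124811 − 0.00223635) = 1.37255e-06.

S_2 ≈ 117.166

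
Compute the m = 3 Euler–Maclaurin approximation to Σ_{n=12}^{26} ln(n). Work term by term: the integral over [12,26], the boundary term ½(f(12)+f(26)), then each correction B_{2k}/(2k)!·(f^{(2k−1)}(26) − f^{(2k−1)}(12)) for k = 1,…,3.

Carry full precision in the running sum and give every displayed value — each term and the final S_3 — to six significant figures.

S_3 ≈ 43.7594

The integral term ∫_12^26 ln(x) dx = 40.8916.
Boundary: ½(f(12) + f(26)) = ½(2.48491 + 3.25810) = 2.87150.
So far: 43.7631.
Order-1 term: 1/12 · (0.0384615 − 0.0833333) = -0.00373932.
After k=1: 43.7594.
Order-2 term: −1/720 · (0.000113792 − 0.00115741) = 1.44947e-06.
After k=2: 43.7594.
Order-3 term: 1/30240 · (2.01997e-06 − 9.64506e-05) = -3.12271e-09.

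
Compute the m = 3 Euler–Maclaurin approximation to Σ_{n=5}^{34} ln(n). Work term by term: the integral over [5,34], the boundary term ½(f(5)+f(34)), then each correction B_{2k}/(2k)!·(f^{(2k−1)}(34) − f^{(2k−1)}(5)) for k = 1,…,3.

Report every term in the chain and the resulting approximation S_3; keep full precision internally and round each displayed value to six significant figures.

S_3 ≈ 85.4028

The integral term ∫_5^34 ln(x) dx = 82.8491.
Boundary: ½(f(5) + f(34)) = ½(1.60944 + 3.52636) = 2.56790.
Integral + boundary = 85.4170.
Correction k=1: B_{2}/2! · (f^{(1)}(34) − f^{(1)}(5)) = 1/12 · (0.0294118 − 0.200000) = -0.0142157.
Running total after k=1: 85.4028.
Correction k=2: B_{4}/4! · (f^{(3)}(34) − f^{(3)}(5)) = −1/720 · (5.08854e-05 − 0.0160000) = 2.21515e-05.
Running total after k=2: 85.4028.
Correction k=3: B_{6}/6! · (f^{(5)}(34) − f^{(5)}(5)) = 1/30240 · (5.28222e-07 − 0.00768000) = -2.53951e-07.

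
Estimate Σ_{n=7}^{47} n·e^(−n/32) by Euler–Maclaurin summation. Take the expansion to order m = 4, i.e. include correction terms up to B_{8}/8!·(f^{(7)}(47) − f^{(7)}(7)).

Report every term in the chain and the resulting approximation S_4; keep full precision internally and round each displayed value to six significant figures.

∫_7^47 x·e^(−x/32) dx evaluates to 420.818.
Endpoint term: (f(7) + f(47))/2 = (5.62466 + 10.8200)/2 = 8.22234.
Running total after boundary: 429.040.
Correction k=1: B_{2}/2! · (f^{(1)}(47) − f^{(1)}(7)) = 1/12 · (-0.107912 − 0.627752) = -0.0613054.
Running total after k=1: 428.979.
Correction k=2: B_{4}/4! · (f^{(3)}(47) − f^{(3)}(7)) = −1/720 · (0.000344252 − 0.00218242) = 2.55301e-06.
Running total after k=2: 428.979.
Correction k=3: B_{6}/6! · (f^{(5)}(47) − f^{(5)}(7)) = 1/30240 · (7.75280e-07 − 3.66387e-06) = -9.55220e-11.
Running total after k=3: 428.979.
Correction k=4: B_{8}/8! · (f^{(7)}(47) − f^{(7)}(7)) = −1/1209600 · (1.18591e-09 − 5.07467e-09) = 3.21491e-15.

S_4 ≈ 428.979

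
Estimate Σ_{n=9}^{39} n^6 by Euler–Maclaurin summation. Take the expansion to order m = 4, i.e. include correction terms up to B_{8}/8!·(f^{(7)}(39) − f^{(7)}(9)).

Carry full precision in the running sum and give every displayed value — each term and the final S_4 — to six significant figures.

∫_9^39 x^6 dx evaluates to 1.96037e+10.
Endpoint term: (f(9) + f(39))/2 = (531441 + 3.51874e+09)/2 = 1.75964e+09.
Running total after boundary: 2.13634e+10.
Order-1 term: 1/12 · (5.41345e+08 − 354294) = 4.50826e+07.
After k=1: 2.14085e+10.
Order-2 term: −1/720 · (7.11828e+06 − 87480.0) = -9765.00.
After k=2: 2.14085e+10.
Order-3 term: 1/30240 · (28080.0 − 6480.00) = 0.714286.
After k=3: 2.14085e+10.
Order-4 term: −1/1209600 · (0.00000 − 0.00000) = 0.00000.

S_4 ≈ 2.14085e+10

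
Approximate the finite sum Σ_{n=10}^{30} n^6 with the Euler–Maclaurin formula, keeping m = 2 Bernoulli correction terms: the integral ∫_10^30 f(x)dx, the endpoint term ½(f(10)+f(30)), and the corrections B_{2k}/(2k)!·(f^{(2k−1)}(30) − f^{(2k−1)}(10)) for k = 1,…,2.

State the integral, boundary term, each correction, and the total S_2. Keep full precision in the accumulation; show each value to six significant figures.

The integral term ∫_10^30 x^6 dx = 3.12286e+09.
½[f(10) + f(30)] = ½[1.00000e+06 + 7.29000e+08] = 3.65000e+08.
So far: 3.48786e+09.
k=1: B_{2}/(2)! × [f^{(1)}(30) − f^{(1)}(10)] = 1/12 × (1.45800e+08 − 600000) = 1.21000e+07.
Running total after k=1: 3.49996e+09.
k=2: B_{4}/(4)! × [f^{(3)}(30) − f^{(3)}(10)] = −1/720 × (3.24000e+06 − 120000) = -4333.33.

S_2 ≈ 3.49995e+09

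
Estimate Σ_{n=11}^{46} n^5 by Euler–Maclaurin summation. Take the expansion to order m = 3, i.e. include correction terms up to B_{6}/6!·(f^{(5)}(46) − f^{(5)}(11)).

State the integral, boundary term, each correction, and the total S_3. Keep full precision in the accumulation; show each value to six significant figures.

S_3 ≈ 1.68368e+09

Integral: ∫_11^46 x^5 dx = 1.57875e+09.
Boundary: ½(f(11) + f(46)) = ½(161051 + 2.05963e+08) = 1.03062e+08.
So far: 1.68182e+09.
Order-1 term: 1/12 · (2.23873e+07 − 73205.0) = 1.85951e+06.
Partial sum through k=1: 1.68368e+09.
Order-2 term: −1/720 · (126960 − 7260.00) = -166.250.
Partial sum through k=2: 1.68368e+09.
Order-3 term: 1/30240 · (120.000 − 120.000) = 0.00000.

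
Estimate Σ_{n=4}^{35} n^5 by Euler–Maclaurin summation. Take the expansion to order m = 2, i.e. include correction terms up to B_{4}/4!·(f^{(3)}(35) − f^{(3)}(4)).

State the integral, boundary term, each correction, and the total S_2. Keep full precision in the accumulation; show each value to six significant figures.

S_2 ≈ 3.33263e+08

∫_4^35 x^5 dx evaluates to 3.06377e+08.
Boundary: ½(f(4) + f(35)) = ½(1024.00 + 5.25219e+07) = 2.62614e+07.
Running total after boundary: 3.32638e+08.
Order-1 term: 1/12 · (7.50312e+06 − 1280.00) = 625154.
Partial sum through k=1: 3.33264e+08.
Order-2 term: −1/720 · (73500.0 − 960.000) = -100.750.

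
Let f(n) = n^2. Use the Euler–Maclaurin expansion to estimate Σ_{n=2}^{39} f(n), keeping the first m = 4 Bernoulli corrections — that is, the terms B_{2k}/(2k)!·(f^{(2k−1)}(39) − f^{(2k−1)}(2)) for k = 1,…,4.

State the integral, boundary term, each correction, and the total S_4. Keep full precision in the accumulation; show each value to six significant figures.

∫_2^39 x^2 dx evaluates to 19770.3.
½[f(2) + f(39)] = ½[4.00000 + 1521.00] = 762.500.
So far: 20532.8.
Order-1 term: 1/12 · (78.0000 − 4.00000) = 6.16667.
Running total after k=1: 20539.0.
Order-2 term: −1/720 · (0.00000 − 0.00000) = 0.00000.
Running total after k=2: 20539.0.
Order-3 term: 1/30240 · (0.00000 − 0.00000) = 0.00000.
Running total after k=3: 20539.0.
Order-4 term: −1/1209600 · (0.00000 − 0.00000) = 0.00000.

S_4 ≈ 20539.0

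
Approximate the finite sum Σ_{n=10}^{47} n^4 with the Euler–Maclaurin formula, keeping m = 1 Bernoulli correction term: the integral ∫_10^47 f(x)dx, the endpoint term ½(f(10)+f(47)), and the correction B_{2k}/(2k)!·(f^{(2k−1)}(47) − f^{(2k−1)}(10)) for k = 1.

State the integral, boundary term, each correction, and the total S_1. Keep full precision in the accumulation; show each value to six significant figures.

∫_10^47 x^4 dx evaluates to 4.58490e+07.
Boundary: ½(f(10) + f(47)) = ½(10000.0 + 4.87968e+06) = 2.44484e+06.
So far: 4.82938e+07.
Order-1 term: 1/12 · (415292 − 4000.00) = 34274.3.

S_1 ≈ 4.83281e+07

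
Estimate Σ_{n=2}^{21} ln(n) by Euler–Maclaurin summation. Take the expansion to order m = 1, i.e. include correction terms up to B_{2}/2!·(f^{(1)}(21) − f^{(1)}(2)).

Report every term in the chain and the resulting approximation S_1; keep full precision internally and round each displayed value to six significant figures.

Integral: ∫_2^21 ln(x) dx = 43.5487.
½[f(2) + f(21)] = ½[0.693147 + 3.04452] = 1.86883.
So far: 45.4175.
k=1: B_{2}/(2)! × [f^{(1)}(21) − f^{(1)}(2)] = 1/12 × (0.0476190 − 0.500000) = -0.0376984.

S_1 ≈ 45.3798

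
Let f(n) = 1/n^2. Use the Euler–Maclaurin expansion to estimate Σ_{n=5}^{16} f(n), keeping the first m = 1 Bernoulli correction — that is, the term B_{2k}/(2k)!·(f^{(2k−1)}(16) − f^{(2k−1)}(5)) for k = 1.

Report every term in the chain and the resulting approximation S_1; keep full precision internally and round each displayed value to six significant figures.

S_1 ≈ 0.160746

The integral term ∫_5^16 1/x^2 dx = 0.137500.
½[f(5) + f(16)] = ½[0.0400000 + 0.00390625] = 0.0219531.
So far: 0.159453.
k=1: B_{2}/(2)! × [f^{(1)}(16) − f^{(1)}(5)] = 1/12 × (-0.000488281 − (-0.0160000)) = 0.00129264.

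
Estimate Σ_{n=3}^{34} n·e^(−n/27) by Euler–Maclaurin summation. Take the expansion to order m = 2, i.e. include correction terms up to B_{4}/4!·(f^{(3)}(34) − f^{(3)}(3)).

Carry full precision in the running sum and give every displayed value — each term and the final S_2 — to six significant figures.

S_2 ≈ 263.391

∫_3^34 x·e^(−x/27) dx evaluates to 257.295.
Endpoint term: (f(3) + f(34))/2 = (2.68452 + 9.65138)/2 = 6.16795.
Integral + boundary = 263.463.
Order-1 term: 1/12 · (-0.0735944 − 0.795413) = -0.0724173.
Running total after k=1: 263.391.
Order-2 term: −1/720 · (0.000677824 − 0.00354608) = 3.98369e-06.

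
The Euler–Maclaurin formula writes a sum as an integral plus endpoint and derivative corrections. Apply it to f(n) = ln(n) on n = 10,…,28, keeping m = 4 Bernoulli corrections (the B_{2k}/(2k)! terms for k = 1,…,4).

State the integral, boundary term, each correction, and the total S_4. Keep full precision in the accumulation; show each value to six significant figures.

S_4 ≈ 55.0879

Integral: ∫_10^28 ln(x) dx = 52.2759.
Boundary: ½(f(10) + f(28)) = ½(2.30259 + 3.33220) = 2.81739.
Running total after boundary: 55.0933.
Correction k=1: B_{2}/2! · (f^{(1)}(28) − f^{(1)}(10)) = 1/12 · (0.0357143 − 0.100000) = -0.00535714.
Partial sum through k=1: 55.0879.
Correction k=2: B_{4}/4! · (f^{(3)}(28) − f^{(3)}(10)) = −1/720 · (9.11079e-05 − 0.00200000) = 2.65124e-06.
Partial sum through k=2: 55.0879.
Correction k=3: B_{6}/6! · (f^{(5)}(28) − f^{(5)}(10)) = 1/30240 · (1.39451e-06 − 0.000240000) = -7.89039e-09.
Partial sum through k=3: 55.0879.
Correction k=4: B_{8}/8! · (f^{(7)}(28) − f^{(7)}(10)) = −1/1209600 · (5.33613e-08 − 7.20000e-05) = 5.94797e-11.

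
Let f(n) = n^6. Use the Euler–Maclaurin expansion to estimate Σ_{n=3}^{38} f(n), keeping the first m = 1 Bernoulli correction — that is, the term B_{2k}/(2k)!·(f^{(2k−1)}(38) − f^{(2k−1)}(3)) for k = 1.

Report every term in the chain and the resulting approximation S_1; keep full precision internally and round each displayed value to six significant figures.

S_1 ≈ 1.78902e+10

Integral: ∫_3^38 x^6 dx = 1.63451e+10.
Boundary: ½(f(3) + f(38)) = ½(729.000 + 3.01094e+09) = 1.50547e+09.
Running total after boundary: 1.78506e+10.
k=1: B_{2}/(2)! × [f^{(1)}(38) − f^{(1)}(3)] = 1/12 × (4.75411e+08 − 1458.00) = 3.96175e+07.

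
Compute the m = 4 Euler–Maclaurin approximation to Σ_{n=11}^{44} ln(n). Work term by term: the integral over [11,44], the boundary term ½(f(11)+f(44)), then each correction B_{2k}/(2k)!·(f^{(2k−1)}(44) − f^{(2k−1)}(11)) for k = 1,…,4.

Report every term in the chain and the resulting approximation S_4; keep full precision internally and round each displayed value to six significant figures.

∫_11^44 ln(x) dx evaluates to 107.127.
Boundary: ½(f(11) + f(44)) = ½(2.39790 + 3.78419) = 3.09104.
Integral + boundary = 110.219.
Order-1 term: 1/12 · (0.0227273 − 0.0909091) = -0.00568182.
Running total after k=1: 110.213.
Order-2 term: −1/720 · (2.34786e-05 − 0.00150263) = 2.05438e-06.
Running total after k=2: 110.213.
Order-3 term: 1/30240 · (1.45528e-07 − 0.000149021) = -4.92313e-09.
Running total after k=3: 110.213.
Order-4 term: −1/1209600 · (2.25509e-09 − 3.69474e-05) = 3.05433e-11.

S_4 ≈ 110.213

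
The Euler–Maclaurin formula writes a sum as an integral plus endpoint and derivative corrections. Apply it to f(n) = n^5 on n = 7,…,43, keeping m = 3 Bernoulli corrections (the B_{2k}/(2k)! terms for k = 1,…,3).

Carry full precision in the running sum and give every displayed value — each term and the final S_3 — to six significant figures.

S_3 ≈ 1.12848e+09

∫_7^43 x^5 dx evaluates to 1.05354e+09.
Boundary: ½(f(7) + f(43)) = ½(16807.0 + 1.47008e+08) = 7.35126e+07.
So far: 1.12705e+09.
k=1: B_{2}/(2)! × [f^{(1)}(43) − f^{(1)}(7)] = 1/12 × (1.70940e+07 − 12005.0) = 1.42350e+06.
After k=1: 1.12848e+09.
k=2: B_{4}/(4)! × [f^{(3)}(43) − f^{(3)}(7)] = −1/720 × (110940 − 2940.00) = -150.000.
After k=2: 1.12848e+09.
k=3: B_{6}/(6)! × [f^{(5)}(43) − f^{(5)}(7)] = 1/30240 × (120.000 − 120.000) = 0.00000.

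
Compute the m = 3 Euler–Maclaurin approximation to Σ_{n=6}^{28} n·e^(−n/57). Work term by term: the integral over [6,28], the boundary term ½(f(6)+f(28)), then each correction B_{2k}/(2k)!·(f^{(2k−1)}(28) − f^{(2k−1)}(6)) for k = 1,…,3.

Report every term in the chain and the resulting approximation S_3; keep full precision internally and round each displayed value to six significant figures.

∫_6^28 x·e^(−x/57) dx evaluates to 267.683.
½[f(6) + f(28)] = ½[5.40053 + 17.1325] = 11.2665.
Integral + boundary = 278.949.
k=1: B_{2}/(2)! × [f^{(1)}(28) − f^{(1)}(6)] = 1/12 × (0.311305 − 0.805342) = -0.0411697.
Running total after k=1: 278.908.
k=2: B_{4}/(4)! × [f^{(3)}(28) − f^{(3)}(6)] = −1/720 × (0.000472470 − 0.000801944) = 4.57604e-07.
Running total after k=2: 278.908.
k=3: B_{6}/(6)! × [f^{(5)}(28) − f^{(5)}(6)] = 1/30240 × (2.61349e-07 − 4.17364e-07) = -5.15921e-12.

S_3 ≈ 278.908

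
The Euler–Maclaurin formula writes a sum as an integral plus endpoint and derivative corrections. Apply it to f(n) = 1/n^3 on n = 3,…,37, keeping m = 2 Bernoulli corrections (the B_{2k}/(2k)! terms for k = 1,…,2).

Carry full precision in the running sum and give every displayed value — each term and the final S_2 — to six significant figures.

The integral term ∫_3^37 1/x^3 dx = 0.0551903.
Boundary: ½(f(3) + f(37)) = ½(0.0370370 + 1.97422e-05) = 0.0185284.
So far: 0.0737187.
k=1: B_{2}/(2)! × [f^{(1)}(37) − f^{(1)}(3)] = 1/12 × (-1.60072e-06 − (-0.0370370)) = 0.00308629.
Running total after k=1: 0.0768050.
k=2: B_{4}/(4)! × [f^{(3)}(37) − f^{(3)}(3)] = −1/720 × (-2.33852e-08 − (-0.0823045)) = -0.000114312.

S_2 ≈ 0.0766907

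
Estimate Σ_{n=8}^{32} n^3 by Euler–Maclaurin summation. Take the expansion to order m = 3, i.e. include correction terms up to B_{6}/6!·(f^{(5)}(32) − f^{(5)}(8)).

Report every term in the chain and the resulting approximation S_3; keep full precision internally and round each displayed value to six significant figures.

The integral term ∫_8^32 x^3 dx = 261120.
Endpoint term: (f(8) + f(32))/2 = (512.000 + 32768.0)/2 = 16640.0.
Integral + boundary = 277760.
Correction k=1: B_{2}/2! · (f^{(1)}(32) − f^{(1)}(8)) = 1/12 · (3072.00 − 192.000) = 240.000.
Running total after k=1: 278000.
Correction k=2: B_{4}/4! · (f^{(3)}(32) − f^{(3)}(8)) = −1/720 · (6.00000 − 6.00000) = 0.00000.
Running total after k=2: 278000.
Correction k=3: B_{6}/6! · (f^{(5)}(32) − f^{(5)}(8)) = 1/30240 · (0.00000 − 0.00000) = 0.00000.

S_3 ≈ 278000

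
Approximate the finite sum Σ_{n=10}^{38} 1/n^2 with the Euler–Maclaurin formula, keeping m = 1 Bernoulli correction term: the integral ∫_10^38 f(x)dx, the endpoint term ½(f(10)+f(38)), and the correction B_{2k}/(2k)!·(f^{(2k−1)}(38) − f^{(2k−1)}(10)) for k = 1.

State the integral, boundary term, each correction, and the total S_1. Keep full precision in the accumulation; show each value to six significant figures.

∫_10^38 1/x^2 dx evaluates to 0.0736842.
Endpoint term: (f(10) + f(38))/2 = (0.0100000 + 0.000692521)/2 = 0.00534626.
Integral + boundary = 0.0790305.
Correction k=1: B_{2}/2! · (f^{(1)}(38) − f^{(1)}(10)) = 1/12 · (-3.64485e-05 − (-0.00200000)) = 0.000163629.

S_1 ≈ 0.0791941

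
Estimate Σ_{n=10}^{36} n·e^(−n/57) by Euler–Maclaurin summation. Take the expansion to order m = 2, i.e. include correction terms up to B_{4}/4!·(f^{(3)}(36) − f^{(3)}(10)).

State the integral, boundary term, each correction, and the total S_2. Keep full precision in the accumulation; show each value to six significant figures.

S_2 ≈ 399.391

The integral term ∫_10^36 x·e^(−x/57) dx = 385.666.
½[f(10) + f(36)] = ½[8.39089 + 19.1431] = 13.7670.
Integral + boundary = 399.433.
Order-1 term: 1/12 · (0.195908 − 0.691880) = -0.0413310.
Running total after k=1: 399.391.
Order-2 term: −1/720 · (0.000387631 − 0.000729473) = 4.74781e-07.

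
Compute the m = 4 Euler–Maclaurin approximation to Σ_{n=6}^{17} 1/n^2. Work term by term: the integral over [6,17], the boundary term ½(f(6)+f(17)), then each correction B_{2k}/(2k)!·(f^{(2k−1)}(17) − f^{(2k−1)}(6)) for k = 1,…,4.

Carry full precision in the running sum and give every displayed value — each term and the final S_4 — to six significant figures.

∫_6^17 1/x^2 dx evaluates to 0.107843.
Endpoint term: (f(6) + f(17))/2 = (0.0277778 + 0.00346021)/2 = 0.0156190.
Integral + boundary = 0.123462.
Correction k=1: B_{2}/2! · (f^{(1)}(17) − f^{(1)}(6)) = 1/12 · (-0.000407083 − (-0.00925926)) = 0.000737681.
Partial sum through k=1: 0.124200.
Correction k=2: B_{4}/4! · (f^{(3)}(17) − f^{(3)}(6)) = −1/720 · (-1.69031e-05 − (-0.00308642)) = -4.26322e-06.
Partial sum through k=2: 0.124196.
Correction k=3: B_{6}/6! · (f^{(5)}(17) − f^{(5)}(6)) = 1/30240 · (-1.75465e-06 − (-0.00257202)) = 8.49954e-08.
Partial sum through k=3: 0.124196.
Correction k=4: B_{8}/8! · (f^{(7)}(17) − f^{(7)}(6)) = −1/1209600 · (-3.40001e-07 − (-0.00400091)) = -3.30735e-09.

S_4 ≈ 0.124196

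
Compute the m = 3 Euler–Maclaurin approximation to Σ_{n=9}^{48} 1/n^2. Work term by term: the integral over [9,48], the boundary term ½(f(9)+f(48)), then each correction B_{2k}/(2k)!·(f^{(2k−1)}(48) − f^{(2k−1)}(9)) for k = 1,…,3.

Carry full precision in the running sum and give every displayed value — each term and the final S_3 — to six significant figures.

S_3 ≈ 0.0968942

∫_9^48 1/x^2 dx evaluates to 0.0902778.
Endpoint term: (f(9) + f(48))/2 = (0.0123457 + 0.000434028)/2 = 0.00638985.
Integral + boundary = 0.0966676.
Order-1 term: 1/12 · (-1.80845e-05 − (-0.00274348)) = 0.000227117.
Partial sum through k=1: 0.0968947.
Order-2 term: −1/720 · (-9.41901e-08 − (-0.000406442)) = -5.64372e-07.
Partial sum through k=2: 0.0968942.
Order-3 term: 1/30240 · (-1.22643e-09 − (-0.000150534)) = 4.97794e-09.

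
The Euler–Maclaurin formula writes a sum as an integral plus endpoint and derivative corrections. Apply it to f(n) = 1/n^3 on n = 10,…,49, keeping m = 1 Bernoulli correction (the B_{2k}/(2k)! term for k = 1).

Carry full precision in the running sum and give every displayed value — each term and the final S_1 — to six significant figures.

S_1 ≈ 0.00532096

Integral: ∫_10^49 1/x^3 dx = 0.00479175.
Endpoint term: (f(10) + f(49))/2 = (0.00100000 + 8.49986e-06)/2 = 0.000504250.
Integral + boundary = 0.00529600.
Order-1 term: 1/12 · (-5.20400e-07 − (-0.000300000)) = 2.49566e-05.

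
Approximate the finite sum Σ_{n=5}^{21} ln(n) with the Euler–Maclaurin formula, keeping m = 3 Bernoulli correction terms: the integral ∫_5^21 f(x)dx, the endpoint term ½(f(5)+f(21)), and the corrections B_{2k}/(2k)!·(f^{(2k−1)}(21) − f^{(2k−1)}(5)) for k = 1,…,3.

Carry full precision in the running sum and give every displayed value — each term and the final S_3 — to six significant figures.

S_3 ≈ 42.2021

Integral: ∫_5^21 ln(x) dx = 39.8878.
Boundary: ½(f(5) + f(21)) = ½(1.60944 + 3.04452) = 2.32698.
Running total after boundary: 42.2148.
k=1: B_{2}/(2)! × [f^{(1)}(21) − f^{(1)}(5)] = 1/12 × (0.0476190 − 0.200000) = -0.0126984.
Running total after k=1: 42.2021.
k=2: B_{4}/(4)! × [f^{(3)}(21) − f^{(3)}(5)] = −1/720 × (0.000215959 − 0.0160000) = 2.19223e-05.
Running total after k=2: 42.2021.
k=3: B_{6}/(6)! × [f^{(5)}(21) − f^{(5)}(5)] = 1/30240 × (5.87645e-06 − 0.00768000) = -2.53774e-07.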